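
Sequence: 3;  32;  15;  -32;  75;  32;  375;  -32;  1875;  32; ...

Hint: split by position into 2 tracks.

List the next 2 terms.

The terms cycle through 2 interleaved subsequences.
Stream A = 3, 15, 75, 375, 1875: a geometric progression (common ratio 5).
Stream B = 32, -32, 32, -32, 32: alternating ±32.
Position 11 falls in stream A as its term 6, giving 9375.
Position 12 falls in stream B as its term 6, giving -32.

9375, -32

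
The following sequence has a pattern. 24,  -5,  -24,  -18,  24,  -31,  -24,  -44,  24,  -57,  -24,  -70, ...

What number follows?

Positions 1, 3, 5, … form one subsequence and positions 2, 4, 6, … form another.
Track A = 24, -24, 24, -24, 24, -24: alternating ±24.
Track B = -5, -18, -31, -44, -57, -70: arithmetic with common difference −13.
Position 13 falls in track A as its term 7, giving 24.

24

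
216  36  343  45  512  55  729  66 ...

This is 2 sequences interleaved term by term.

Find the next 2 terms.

Taking every 2nd term gives 2 separate tracks.
Track A = 216, 343, 512, 729: the cubes 6³, 7³, 8³, ….
Track B = 36, 45, 55, 66: the triangular numbers T_8, T_9, ….
Position 9 → track A, term 5 = 1000.
Position 10 → track B, term 5 = 78.

1000, 78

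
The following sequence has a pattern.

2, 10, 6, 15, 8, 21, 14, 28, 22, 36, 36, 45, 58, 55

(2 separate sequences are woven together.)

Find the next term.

94

Taking every 2nd term gives 2 separate tracks.
Stream A is 2, 6, 8, 14, 22, 36, 58, which is each term equals the sum of the previous two.
Stream B is 10, 15, 21, 28, 36, 45, 55, which is triangular numbers n(n+1)/2 for n = 4, 5, ….
Term 15 comes from stream A (its 8th entry): 94.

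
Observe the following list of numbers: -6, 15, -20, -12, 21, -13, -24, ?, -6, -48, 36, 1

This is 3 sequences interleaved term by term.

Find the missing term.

28

Split by position mod 3: positions 1, 4, 7, … form one track, and each other residue class forms its own.
Track A = -6, -12, -24, -48: geometric, ×2 each step.
Track B = 15, 21, ?, 36: triangular numbers n(n+1)/2 for n = 5, 6, ….
Track C = -20, -13, -6, 1: arithmetic, step +7.
Filling track B at index 3 by its rule yields 28.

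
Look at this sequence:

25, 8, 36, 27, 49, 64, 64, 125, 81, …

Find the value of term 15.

144

The terms cycle through 2 interleaved subsequences.
Track A: 25, 36, 49, 64, 81 (perfect squares starting at 5²).
Track B: 8, 27, 64, 125 (the cubes 2³, 3³, 4³, …).
Position 15 falls in track A as its term 8, giving 144.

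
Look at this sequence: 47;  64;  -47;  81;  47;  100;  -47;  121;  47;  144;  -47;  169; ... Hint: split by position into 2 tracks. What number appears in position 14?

196

Odd-indexed and even-indexed terms follow separate rules.
Subsequence A: 47, -47, 47, -47, 47, -47. Oscillating between 47 and -47.
Subsequence B: 64, 81, 100, 121, 144, 169. Consecutive squares n² from n = 8.
Position 14 falls in subsequence B as its term 7, giving 196.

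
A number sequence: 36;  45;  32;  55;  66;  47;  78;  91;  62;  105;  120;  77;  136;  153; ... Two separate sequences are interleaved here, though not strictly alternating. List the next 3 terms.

Reading positions in blocks of 3 reveals the pattern AAB — 2 tracks woven together.
Track A is 36, 45, 55, 66, 78, 91, 105, 120, 136, 153, which is triangular numbers starting at T_8.
Track B is 32, 47, 62, 77, which is linear: a_n = 17 + 15·n.
Position 15 falls in track B as its term 5, giving 92.
Term 16 comes from track A (its 11th entry): 171.
Position 17 falls in track A as its term 12, giving 190.

92, 171, 190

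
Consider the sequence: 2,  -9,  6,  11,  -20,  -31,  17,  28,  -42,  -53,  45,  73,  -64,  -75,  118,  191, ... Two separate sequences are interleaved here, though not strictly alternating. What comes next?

-86

The slot pattern repeats as AABB (period 4), so there are 2 interleaved tracks.
Track A: 2, -9, -20, -31, -42, -53, -64, -75 — arithmetic, step −11.
Track B: 6, 11, 17, 28, 45, 73, 118, 191 — Fibonacci-style (each term is the sum of the two before it).
Position 17 falls in track A as its term 9, giving -86.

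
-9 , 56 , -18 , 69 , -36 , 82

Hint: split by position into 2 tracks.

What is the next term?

-72

Positions 1, 3, 5, … form one subsequence and positions 2, 4, 6, … form another.
Track A: -9, -18, -36 — multiplying by 2 each time.
Track B: 56, 69, 82 — arithmetic, step +13.
The 7th slot belongs to track A; its 4th term is -72.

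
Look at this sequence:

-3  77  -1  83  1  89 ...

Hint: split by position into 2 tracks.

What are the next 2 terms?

Positions 1, 3, 5, … form one subsequence and positions 2, 4, 6, … form another.
Subsequence A: -3, -1, 1 — arithmetic, step +2.
Subsequence B: 77, 83, 89 — arithmetic, step +6.
Position 7 → subsequence A, term 4 = 3.
Position 8 → subsequence B, term 4 = 95.

3, 95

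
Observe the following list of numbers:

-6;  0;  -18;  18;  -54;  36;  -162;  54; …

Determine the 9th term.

Taking every 2nd term gives 2 separate tracks.
Track A is -6, -18, -54, -162, which is a geometric progression (common ratio 3).
Track B is 0, 18, 36, 54, which is adding 18 each time.
Position 9 → track A, term 5 = -486.

-486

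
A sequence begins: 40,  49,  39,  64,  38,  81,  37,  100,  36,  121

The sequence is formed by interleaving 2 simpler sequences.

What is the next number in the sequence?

35

Positions 1, 3, 5, … form one subsequence and positions 2, 4, 6, … form another.
Stream A is 40, 39, 38, 37, 36, which is linear: a_n = 41 − n.
Stream B is 49, 64, 81, 100, 121, which is the squares 7², 8², 9², ….
Position 11 → stream A, term 6 = 35.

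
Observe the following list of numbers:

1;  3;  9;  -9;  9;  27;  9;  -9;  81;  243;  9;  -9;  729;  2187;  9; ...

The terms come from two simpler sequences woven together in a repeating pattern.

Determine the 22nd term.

Positions follow the repeating pattern AABB; grouping by letter gives 2 tracks.
Track A: 1, 3, 9, 27, 81, 243, 729, 2187. Powers of 3.
Track B: 9, -9, 9, -9, 9, -9, 9. The oscillation 9·(−1)^(n+1).
Position 22 → track A, term 12 = 177147.

177147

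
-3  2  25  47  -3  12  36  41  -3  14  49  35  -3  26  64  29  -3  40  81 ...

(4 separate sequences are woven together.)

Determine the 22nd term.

The terms cycle through 4 interleaved subsequences.
Subsequence A = -3, -3, -3, -3, -3: constant -3.
Subsequence B = 2, 12, 14, 26, 40: Fibonacci-style (each term is the sum of the two before it).
Subsequence C = 25, 36, 49, 64, 81: consecutive squares n² from n = 5.
Subsequence D = 47, 41, 35, 29: subtracting 6 each time.
Position 22 → subsequence B, term 6 = 66.

66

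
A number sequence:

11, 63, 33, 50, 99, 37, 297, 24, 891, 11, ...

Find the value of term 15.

24057

Taking every 2nd term gives 2 separate tracks.
Stream A: 11, 33, 99, 297, 891 (geometric with ratio 3).
Stream B: 63, 50, 37, 24, 11 (linear: a_n = 76 − 13·n).
Term 15 comes from stream A (its 8th entry): 24057.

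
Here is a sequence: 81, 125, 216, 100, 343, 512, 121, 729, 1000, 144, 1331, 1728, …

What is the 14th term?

The slot pattern repeats as ABB (period 3), so there are 2 interleaved tracks.
Subsequence A: 81, 100, 121, 144 — perfect squares starting at 9².
Subsequence B: 125, 216, 343, 512, 729, 1000, 1331, 1728 — consecutive cubes n³ from n = 5.
Term 14 comes from subsequence B (its 9th entry): 2197.

2197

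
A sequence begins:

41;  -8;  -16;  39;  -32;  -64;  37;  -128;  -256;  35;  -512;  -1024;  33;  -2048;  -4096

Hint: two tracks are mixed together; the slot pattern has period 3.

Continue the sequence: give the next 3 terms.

31, -8192, -16384

Positions follow the repeating pattern ABB; grouping by letter gives 2 tracks.
Stream A: 41, 39, 37, 35, 33 (subtracting 2 each time).
Stream B: -8, -16, -32, -64, -128, -256, -512, -1024, -2048, -4096 (geometric, ×2 each step).
Position 16 → stream A, term 6 = 31.
Term 17 comes from stream B (its 11th entry): -8192.
The 18th slot belongs to stream B; its 12th term is -16384.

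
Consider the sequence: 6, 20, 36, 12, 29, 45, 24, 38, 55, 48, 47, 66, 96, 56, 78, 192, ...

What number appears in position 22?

Taking every 3rd term gives 3 separate tracks.
Subsequence A = 6, 12, 24, 48, 96, 192: multiplying by 2 each time.
Subsequence B = 20, 29, 38, 47, 56: arithmetic with common difference +9.
Subsequence C = 36, 45, 55, 66, 78: the triangular numbers T_8, T_9, ….
Position 22 → subsequence A, term 8 = 768.

768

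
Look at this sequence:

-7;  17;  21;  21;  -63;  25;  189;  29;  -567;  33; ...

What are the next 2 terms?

1701, 37

The terms cycle through 2 interleaved subsequences.
Track A: -7, 21, -63, 189, -567 — geometric, ×-3 each step.
Track B: 17, 21, 25, 29, 33 — adding 4 each time.
Term 11 comes from track A (its 6th entry): 1701.
The 12th slot belongs to track B; its 6th term is 37.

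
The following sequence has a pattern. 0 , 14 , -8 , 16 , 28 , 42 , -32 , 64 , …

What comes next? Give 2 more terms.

56, 70

Positions follow the repeating pattern AABB; grouping by letter gives 2 tracks.
Track A: 0, 14, 28, 42 (arithmetic with common difference +14).
Track B: -8, 16, -32, 64 (geometric with ratio -2).
Position 9 → track A, term 5 = 56.
Term 10 comes from track A (its 6th entry): 70.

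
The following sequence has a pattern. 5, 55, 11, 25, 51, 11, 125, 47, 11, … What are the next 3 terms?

Split by position mod 3: positions 1, 4, 7, … form one track, and each other residue class forms its own.
Track A: 5, 25, 125 — powers 5^1, 5^2, 5^3, ….
Track B: 55, 51, 47 — arithmetic, step −4.
Track C: 11, 11, 11 — constant 11.
Position 10 falls in track A as its term 4, giving 625.
Term 11 comes from track B (its 4th entry): 43.
Position 12 → track C, term 4 = 11.

625, 43, 11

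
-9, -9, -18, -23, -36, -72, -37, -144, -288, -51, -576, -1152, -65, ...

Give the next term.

Positions follow the repeating pattern ABB; grouping by letter gives 2 tracks.
Subsequence A is -9, -23, -37, -51, -65, which is subtracting 14 each time.
Subsequence B is -9, -18, -36, -72, -144, -288, -576, -1152, which is a geometric progression (common ratio 2).
Position 14 → subsequence B, term 9 = -2304.

-2304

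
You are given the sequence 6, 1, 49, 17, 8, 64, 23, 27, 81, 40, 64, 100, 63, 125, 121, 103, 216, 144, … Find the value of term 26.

729

Read the sequence 3 terms at a time; column i is its own pattern.
Stream A is 6, 17, 23, 40, 63, 103, which is Fibonacci-style (each term is the sum of the two before it).
Stream B is 1, 8, 27, 64, 125, 216, which is consecutive cubes n³ from n = 1.
Stream C is 49, 64, 81, 100, 121, 144, which is the squares 7², 8², 9², ….
The 26th slot belongs to stream B; its 9th term is 729.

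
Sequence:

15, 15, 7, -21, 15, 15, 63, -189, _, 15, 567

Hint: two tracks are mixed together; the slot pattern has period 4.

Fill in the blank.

The slot pattern repeats as AABB (period 4), so there are 2 interleaved tracks.
Track A: 15, 15, 15, 15, ?, 15 (constant 15).
Track B: 7, -21, 63, -189, 567 (multiplying by -3 each time).
The gap is track A's term 5; the rule gives 15.

15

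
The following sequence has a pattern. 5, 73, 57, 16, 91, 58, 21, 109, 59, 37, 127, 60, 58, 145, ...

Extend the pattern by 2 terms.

Split by position mod 3 into 3 tracks.
Subsequence A is 5, 16, 21, 37, 58, which is each term equals the sum of the previous two.
Subsequence B is 73, 91, 109, 127, 145, which is adding 18 each time.
Subsequence C is 57, 58, 59, 60, which is arithmetic, step +1.
Position 15 falls in subsequence C as its term 5, giving 61.
Term 16 comes from subsequence A (its 6th entry): 95.

61, 95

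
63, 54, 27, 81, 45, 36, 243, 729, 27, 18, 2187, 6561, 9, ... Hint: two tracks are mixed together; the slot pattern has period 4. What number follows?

Positions follow the repeating pattern AABB; grouping by letter gives 2 tracks.
Stream A = 63, 54, 45, 36, 27, 18, 9: subtracting 9 each time.
Stream B = 27, 81, 243, 729, 2187, 6561: powers of 3.
Position 14 falls in stream A as its term 8, giving 0.

0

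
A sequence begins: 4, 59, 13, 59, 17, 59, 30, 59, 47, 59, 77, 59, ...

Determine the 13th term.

Odd-indexed and even-indexed terms follow separate rules.
Track A = 4, 13, 17, 30, 47, 77: Fibonacci-style (each term is the sum of the two before it).
Track B = 59, 59, 59, 59, 59, 59: always 59.
Term 13 comes from track A (its 7th entry): 124.

124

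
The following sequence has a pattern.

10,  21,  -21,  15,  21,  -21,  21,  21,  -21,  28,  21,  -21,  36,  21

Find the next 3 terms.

Reading positions in blocks of 3 reveals the pattern ABB — 2 tracks woven together.
Track A: 10, 15, 21, 28, 36. The triangular numbers T_4, T_5, ….
Track B: 21, -21, 21, -21, 21, -21, 21, -21, 21. Oscillating between 21 and -21.
Term 15 comes from track B (its 10th entry): -21.
Position 16 falls in track A as its term 6, giving 45.
Term 17 comes from track B (its 11th entry): 21.

-21, 45, 21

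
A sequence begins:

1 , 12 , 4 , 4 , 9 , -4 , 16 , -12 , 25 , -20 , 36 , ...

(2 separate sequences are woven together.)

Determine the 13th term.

49

Split by position mod 2 into 2 tracks.
Track A: 1, 4, 9, 16, 25, 36. Perfect squares starting at 1².
Track B: 12, 4, -4, -12, -20. Arithmetic with common difference −8.
Position 13 → track A, term 7 = 49.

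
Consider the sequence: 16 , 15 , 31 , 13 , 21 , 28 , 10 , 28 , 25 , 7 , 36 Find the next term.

Read the sequence 3 terms at a time; column i is its own pattern.
Stream A is 16, 13, 10, 7, which is subtracting 3 each time.
Stream B is 15, 21, 28, 36, which is triangular numbers n(n+1)/2 for n = 5, 6, ….
Stream C is 31, 28, 25, which is linear: a_n = 34 − 3·n.
Position 12 falls in stream C as its term 4, giving 22.

22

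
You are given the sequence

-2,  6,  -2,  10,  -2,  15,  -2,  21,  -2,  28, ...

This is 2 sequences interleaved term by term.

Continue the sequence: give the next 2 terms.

Taking every 2nd term gives 2 separate tracks.
Track A: -2, -2, -2, -2, -2 — the constant sequence -2.
Track B: 6, 10, 15, 21, 28 — the triangular numbers T_3, T_4, ….
Position 11 → track A, term 6 = -2.
Term 12 comes from track B (its 6th entry): 36.

-2, 36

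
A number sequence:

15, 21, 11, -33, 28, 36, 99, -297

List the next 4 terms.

Reading positions in blocks of 4 reveals the pattern AABB — 2 tracks woven together.
Track A = 15, 21, 28, 36: the triangular numbers T_5, T_6, ….
Track B = 11, -33, 99, -297: geometric, ×-3 each step.
Position 9 falls in track A as its term 5, giving 45.
Term 10 comes from track A (its 6th entry): 55.
Position 11 falls in track B as its term 5, giving 891.
The 12th slot belongs to track B; its 6th term is -2673.

45, 55, 891, -2673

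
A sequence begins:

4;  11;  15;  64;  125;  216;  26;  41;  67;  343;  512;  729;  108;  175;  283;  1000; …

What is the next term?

Reading positions in blocks of 6 reveals the pattern AAABBB — 2 tracks woven together.
Track A: 4, 11, 15, 26, 41, 67, 108, 175, 283 — Fibonacci-style (each term is the sum of the two before it).
Track B: 64, 125, 216, 343, 512, 729, 1000 — consecutive cubes n³ from n = 4.
The 17th slot belongs to track B; its 8th term is 1331.

1331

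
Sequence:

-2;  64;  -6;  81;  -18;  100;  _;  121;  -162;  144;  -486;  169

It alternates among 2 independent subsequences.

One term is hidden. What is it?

Odd-indexed and even-indexed terms follow separate rules.
Track A: -2, -6, -18, ?, -162, -486. Multiplying by 3 each time.
Track B: 64, 81, 100, 121, 144, 169. The squares 8², 9², 10², ….
The gap is track A's term 4; the rule gives -54.

-54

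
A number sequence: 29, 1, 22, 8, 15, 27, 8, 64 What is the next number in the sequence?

Taking every 2nd term gives 2 separate tracks.
Track A is 29, 22, 15, 8, which is arithmetic with common difference −7.
Track B is 1, 8, 27, 64, which is consecutive cubes n³ from n = 1.
Term 9 comes from track A (its 5th entry): 1.

1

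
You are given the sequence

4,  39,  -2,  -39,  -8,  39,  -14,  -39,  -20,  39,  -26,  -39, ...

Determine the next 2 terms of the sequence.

-32, 39

Split by position mod 2 into 2 tracks.
Track A: 4, -2, -8, -14, -20, -26 (subtracting 6 each time).
Track B: 39, -39, 39, -39, 39, -39 (oscillating between 39 and -39).
Position 13 → track A, term 7 = -32.
Position 14 falls in track B as its term 7, giving 39.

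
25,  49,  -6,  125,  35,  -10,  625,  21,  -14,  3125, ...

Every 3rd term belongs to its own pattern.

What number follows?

Split by position mod 3 into 3 tracks.
Stream A: 25, 125, 625, 3125. Successive powers of 5.
Stream B: 49, 35, 21. Arithmetic, step −14.
Stream C: -6, -10, -14. Subtracting 4 each time.
Position 11 falls in stream B as its term 4, giving 7.

7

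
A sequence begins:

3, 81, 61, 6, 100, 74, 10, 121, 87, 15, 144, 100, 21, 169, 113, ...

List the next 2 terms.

28, 196

Split by position mod 3: positions 1, 4, 7, … form one track, and each other residue class forms its own.
Track A = 3, 6, 10, 15, 21: the triangular numbers T_2, T_3, ….
Track B = 81, 100, 121, 144, 169: the squares 9², 10², 11², ….
Track C = 61, 74, 87, 100, 113: arithmetic with common difference +13.
The 16th slot belongs to track A; its 6th term is 28.
Position 17 falls in track B as its term 6, giving 196.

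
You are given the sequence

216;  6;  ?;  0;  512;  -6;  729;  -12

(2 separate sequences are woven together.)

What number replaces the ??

The terms cycle through 2 interleaved subsequences.
Track A = 216, ?, 512, 729: consecutive cubes n³ from n = 6.
Track B = 6, 0, -6, -12: arithmetic, step −6.
The gap is track A's term 2; the rule gives 343.

343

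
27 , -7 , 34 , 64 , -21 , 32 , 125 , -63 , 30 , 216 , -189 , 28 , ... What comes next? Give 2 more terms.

343, -567

Taking every 3rd term gives 3 separate tracks.
Track A: 27, 64, 125, 216 (the cubes 3³, 4³, 5³, …).
Track B: -7, -21, -63, -189 (geometric, ×3 each step).
Track C: 34, 32, 30, 28 (linear: a_n = 36 − 2·n).
The 13th slot belongs to track A; its 5th term is 343.
Position 14 falls in track B as its term 5, giving -567.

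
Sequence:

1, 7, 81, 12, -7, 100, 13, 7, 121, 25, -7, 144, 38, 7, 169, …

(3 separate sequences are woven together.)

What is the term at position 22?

164

Read the sequence 3 terms at a time; column i is its own pattern.
Track A: 1, 12, 13, 25, 38. A Fibonacci-like recurrence a_n = a_{n-1} + a_{n-2}.
Track B: 7, -7, 7, -7, 7. The oscillation 7·(−1)^(n+1).
Track C: 81, 100, 121, 144, 169. The squares 9², 10², 11², ….
The 22nd slot belongs to track A; its 8th term is 164.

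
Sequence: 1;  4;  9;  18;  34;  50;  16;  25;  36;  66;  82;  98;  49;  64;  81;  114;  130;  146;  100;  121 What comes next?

Reading positions in blocks of 6 reveals the pattern AAABBB — 2 tracks woven together.
Track A: 1, 4, 9, 16, 25, 36, 49, 64, 81, 100, 121 (the squares 1², 2², 3², …).
Track B: 18, 34, 50, 66, 82, 98, 114, 130, 146 (linear: a_n = 2 + 16·n).
Position 21 → track A, term 12 = 144.

144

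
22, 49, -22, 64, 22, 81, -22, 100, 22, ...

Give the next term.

Odd-indexed and even-indexed terms follow separate rules.
Track A: 22, -22, 22, -22, 22 (the oscillation 22·(−1)^(n+1)).
Track B: 49, 64, 81, 100 (consecutive squares n² from n = 7).
Position 10 falls in track B as its term 5, giving 121.

121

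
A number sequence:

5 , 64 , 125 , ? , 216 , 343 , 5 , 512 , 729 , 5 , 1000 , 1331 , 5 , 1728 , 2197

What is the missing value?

5

Positions follow the repeating pattern ABB; grouping by letter gives 2 tracks.
Subsequence A: 5, ?, 5, 5, 5 (constant 5).
Subsequence B: 64, 125, 216, 343, 512, 729, 1000, 1331, 1728, 2197 (consecutive cubes n³ from n = 4).
So the missing entry in subsequence A is 5.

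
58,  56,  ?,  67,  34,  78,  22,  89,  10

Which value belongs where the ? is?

Taking every 2nd term gives 2 separate tracks.
Track A = 58, ?, 34, 22, 10: linear: a_n = 70 − 12·n.
Track B = 56, 67, 78, 89: arithmetic with common difference +11.
The gap is track A's term 2; the rule gives 46.

46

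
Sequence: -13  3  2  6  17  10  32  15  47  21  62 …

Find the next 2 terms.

28, 77

Taking every 2nd term gives 2 separate tracks.
Stream A: -13, 2, 17, 32, 47, 62 — arithmetic with common difference +15.
Stream B: 3, 6, 10, 15, 21 — triangular numbers starting at T_2.
The 12th slot belongs to stream B; its 6th term is 28.
The 13th slot belongs to stream A; its 7th term is 77.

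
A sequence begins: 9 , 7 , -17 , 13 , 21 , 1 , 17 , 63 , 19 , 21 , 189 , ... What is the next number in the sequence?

Split by position mod 3 into 3 tracks.
Track A = 9, 13, 17, 21: arithmetic, step +4.
Track B = 7, 21, 63, 189: multiplying by 3 each time.
Track C = -17, 1, 19: arithmetic, step +18.
Term 12 comes from track C (its 4th entry): 37.

37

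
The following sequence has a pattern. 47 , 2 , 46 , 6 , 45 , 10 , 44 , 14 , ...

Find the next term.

The terms cycle through 2 interleaved subsequences.
Track A: 47, 46, 45, 44 (linear: a_n = 48 − n).
Track B: 2, 6, 10, 14 (arithmetic with common difference +4).
The 9th slot belongs to track A; its 5th term is 43.

43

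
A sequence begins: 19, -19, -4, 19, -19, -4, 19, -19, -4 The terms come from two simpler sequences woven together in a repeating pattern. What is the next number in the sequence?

Positions follow the repeating pattern AAB; grouping by letter gives 2 tracks.
Track A = 19, -19, 19, -19, 19, -19: oscillating between 19 and -19.
Track B = -4, -4, -4: always -4.
The 10th slot belongs to track A; its 7th term is 19.

19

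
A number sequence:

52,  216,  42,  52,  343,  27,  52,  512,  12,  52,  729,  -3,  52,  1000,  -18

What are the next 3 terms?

52, 1331, -33

The terms cycle through 3 interleaved subsequences.
Stream A is 52, 52, 52, 52, 52, which is always 52.
Stream B is 216, 343, 512, 729, 1000, which is consecutive cubes n³ from n = 6.
Stream C is 42, 27, 12, -3, -18, which is linear: a_n = 57 − 15·n.
The 16th slot belongs to stream A; its 6th term is 52.
The 17th slot belongs to stream B; its 6th term is 1331.
Position 18 falls in stream C as its term 6, giving -33.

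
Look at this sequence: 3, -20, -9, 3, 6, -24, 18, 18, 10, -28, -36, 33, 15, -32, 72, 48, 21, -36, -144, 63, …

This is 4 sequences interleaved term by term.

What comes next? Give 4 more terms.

Read the sequence 4 terms at a time; column i is its own pattern.
Subsequence A is 3, 6, 10, 15, 21, which is the triangular numbers T_2, T_3, ….
Subsequence B is -20, -24, -28, -32, -36, which is linear: a_n = -16 − 4·n.
Subsequence C is -9, 18, -36, 72, -144, which is geometric with ratio -2.
Subsequence D is 3, 18, 33, 48, 63, which is linear: a_n = -12 + 15·n.
The 21st slot belongs to subsequence A; its 6th term is 28.
Position 22 → subsequence B, term 6 = -40.
Term 23 comes from subsequence C (its 6th entry): 288.
Position 24 falls in subsequence D as its term 6, giving 78.

28, -40, 288, 78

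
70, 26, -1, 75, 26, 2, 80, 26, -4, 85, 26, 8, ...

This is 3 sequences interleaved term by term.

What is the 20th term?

26

Split by position mod 3: positions 1, 4, 7, … form one track, and each other residue class forms its own.
Stream A = 70, 75, 80, 85: linear: a_n = 65 + 5·n.
Stream B = 26, 26, 26, 26: the constant sequence 26.
Stream C = -1, 2, -4, 8: geometric, ×-2 each step.
The 20th slot belongs to stream B; its 7th term is 26.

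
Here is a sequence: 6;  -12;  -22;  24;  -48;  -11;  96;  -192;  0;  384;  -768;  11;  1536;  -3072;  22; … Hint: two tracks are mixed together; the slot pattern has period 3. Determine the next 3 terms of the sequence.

Positions follow the repeating pattern AAB; grouping by letter gives 2 tracks.
Track A: 6, -12, 24, -48, 96, -192, 384, -768, 1536, -3072 (a geometric progression (common ratio -2)).
Track B: -22, -11, 0, 11, 22 (arithmetic, step +11).
Position 16 → track A, term 11 = 6144.
Term 17 comes from track A (its 12th entry): -12288.
The 18th slot belongs to track B; its 6th term is 33.

6144, -12288, 33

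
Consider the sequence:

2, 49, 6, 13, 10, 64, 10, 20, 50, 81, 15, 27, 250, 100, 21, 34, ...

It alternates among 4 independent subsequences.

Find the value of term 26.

169

Taking every 4th term gives 4 separate tracks.
Track A: 2, 10, 50, 250 — a geometric progression (common ratio 5).
Track B: 49, 64, 81, 100 — the squares 7², 8², 9², ….
Track C: 6, 10, 15, 21 — the triangular numbers T_3, T_4, ….
Track D: 13, 20, 27, 34 — arithmetic with common difference +7.
The 26th slot belongs to track B; its 7th term is 169.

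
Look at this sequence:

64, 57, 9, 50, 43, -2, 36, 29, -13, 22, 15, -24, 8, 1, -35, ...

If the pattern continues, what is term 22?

-34

Positions follow the repeating pattern AAB; grouping by letter gives 2 tracks.
Track A: 64, 57, 50, 43, 36, 29, 22, 15, 8, 1 (linear: a_n = 71 − 7·n).
Track B: 9, -2, -13, -24, -35 (arithmetic with common difference −11).
The 22nd slot belongs to track A; its 15th term is -34.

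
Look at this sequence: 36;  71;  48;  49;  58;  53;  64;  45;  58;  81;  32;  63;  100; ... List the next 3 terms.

19, 68, 121

Read the sequence 3 terms at a time; column i is its own pattern.
Track A is 36, 49, 64, 81, 100, which is consecutive squares n² from n = 6.
Track B is 71, 58, 45, 32, which is arithmetic, step −13.
Track C is 48, 53, 58, 63, which is adding 5 each time.
Position 14 falls in track B as its term 5, giving 19.
Term 15 comes from track C (its 5th entry): 68.
The 16th slot belongs to track A; its 6th term is 121.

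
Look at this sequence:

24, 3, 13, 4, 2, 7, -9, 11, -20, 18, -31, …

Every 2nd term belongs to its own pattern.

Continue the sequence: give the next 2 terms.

29, -42

The terms cycle through 2 interleaved subsequences.
Track A: 24, 13, 2, -9, -20, -31 — arithmetic, step −11.
Track B: 3, 4, 7, 11, 18 — Fibonacci-style (each term is the sum of the two before it).
Position 12 falls in track B as its term 6, giving 29.
Position 13 → track A, term 7 = -42.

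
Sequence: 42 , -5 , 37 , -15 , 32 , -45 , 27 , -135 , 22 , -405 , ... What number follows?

17

Odd-indexed and even-indexed terms follow separate rules.
Subsequence A: 42, 37, 32, 27, 22 — linear: a_n = 47 − 5·n.
Subsequence B: -5, -15, -45, -135, -405 — a geometric progression (common ratio 3).
Term 11 comes from subsequence A (its 6th entry): 17.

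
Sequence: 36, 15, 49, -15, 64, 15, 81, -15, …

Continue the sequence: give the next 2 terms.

100, 15

Positions 1, 3, 5, … form one subsequence and positions 2, 4, 6, … form another.
Stream A = 36, 49, 64, 81: consecutive squares n² from n = 6.
Stream B = 15, -15, 15, -15: the oscillation 15·(−1)^(n+1).
The 9th slot belongs to stream A; its 5th term is 100.
The 10th slot belongs to stream B; its 5th term is 15.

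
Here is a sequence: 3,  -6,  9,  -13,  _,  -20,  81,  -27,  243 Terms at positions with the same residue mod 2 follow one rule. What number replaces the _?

27

Taking every 2nd term gives 2 separate tracks.
Subsequence A: 3, 9, ?, 81, 243. Powers of 3.
Subsequence B: -6, -13, -20, -27. Arithmetic with common difference −7.
Filling subsequence A at index 3 by its rule yields 27.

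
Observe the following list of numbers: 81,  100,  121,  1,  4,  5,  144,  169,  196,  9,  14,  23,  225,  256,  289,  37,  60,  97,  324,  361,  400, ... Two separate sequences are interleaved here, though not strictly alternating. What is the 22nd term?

The slot pattern repeats as AAABBB (period 6), so there are 2 interleaved tracks.
Subsequence A = 81, 100, 121, 144, 169, 196, 225, 256, 289, 324, 361, 400: perfect squares starting at 9².
Subsequence B = 1, 4, 5, 9, 14, 23, 37, 60, 97: Fibonacci-style (each term is the sum of the two before it).
Position 22 → subsequence B, term 10 = 157.

157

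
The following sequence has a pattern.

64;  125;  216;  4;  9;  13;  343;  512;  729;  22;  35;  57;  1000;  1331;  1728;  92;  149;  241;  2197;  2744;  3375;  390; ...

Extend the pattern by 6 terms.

Reading positions in blocks of 6 reveals the pattern AAABBB — 2 tracks woven together.
Track A: 64, 125, 216, 343, 512, 729, 1000, 1331, 1728, 2197, 2744, 3375. Consecutive cubes n³ from n = 4.
Track B: 4, 9, 13, 22, 35, 57, 92, 149, 241, 390. A Fibonacci-like recurrence a_n = a_{n-1} + a_{n-2}.
Position 23 falls in track B as its term 11, giving 631.
Position 24 falls in track B as its term 12, giving 1021.
Position 25 → track A, term 13 = 4096.
Position 26 falls in track A as its term 14, giving 4913.
Position 27 falls in track A as its term 15, giving 5832.
Term 28 comes from track B (its 13th entry): 1652.

631, 1021, 4096, 4913, 5832, 1652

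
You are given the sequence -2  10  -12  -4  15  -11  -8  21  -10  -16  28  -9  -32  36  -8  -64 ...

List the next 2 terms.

The terms cycle through 3 interleaved subsequences.
Subsequence A: -2, -4, -8, -16, -32, -64 (multiplying by 2 each time).
Subsequence B: 10, 15, 21, 28, 36 (the triangular numbers T_4, T_5, …).
Subsequence C: -12, -11, -10, -9, -8 (adding 1 each time).
Term 17 comes from subsequence B (its 6th entry): 45.
Position 18 falls in subsequence C as its term 6, giving -7.

45, -7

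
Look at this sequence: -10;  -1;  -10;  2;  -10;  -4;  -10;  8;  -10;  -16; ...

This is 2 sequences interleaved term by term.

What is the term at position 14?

-64

The terms cycle through 2 interleaved subsequences.
Stream A: -10, -10, -10, -10, -10 — always -10.
Stream B: -1, 2, -4, 8, -16 — a geometric progression (common ratio -2).
Position 14 falls in stream B as its term 7, giving -64.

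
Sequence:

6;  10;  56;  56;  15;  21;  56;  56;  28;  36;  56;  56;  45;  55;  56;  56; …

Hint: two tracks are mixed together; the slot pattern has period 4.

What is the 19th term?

56

Reading positions in blocks of 4 reveals the pattern AABB — 2 tracks woven together.
Subsequence A: 6, 10, 15, 21, 28, 36, 45, 55 (triangular numbers starting at T_3).
Subsequence B: 56, 56, 56, 56, 56, 56, 56, 56 (constant 56).
Term 19 comes from subsequence B (its 9th entry): 56.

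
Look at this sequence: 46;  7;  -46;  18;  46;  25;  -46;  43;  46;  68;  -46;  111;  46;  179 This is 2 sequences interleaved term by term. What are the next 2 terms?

Positions 1, 3, 5, … form one subsequence and positions 2, 4, 6, … form another.
Subsequence A: 46, -46, 46, -46, 46, -46, 46 (alternating ±46).
Subsequence B: 7, 18, 25, 43, 68, 111, 179 (Fibonacci-style (each term is the sum of the two before it)).
Term 15 comes from subsequence A (its 8th entry): -46.
Position 16 falls in subsequence B as its term 8, giving 290.

-46, 290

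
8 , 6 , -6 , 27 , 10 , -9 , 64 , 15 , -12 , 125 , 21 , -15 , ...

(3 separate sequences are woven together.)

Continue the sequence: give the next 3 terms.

216, 28, -18

Read the sequence 3 terms at a time; column i is its own pattern.
Subsequence A: 8, 27, 64, 125 — consecutive cubes n³ from n = 2.
Subsequence B: 6, 10, 15, 21 — the triangular numbers T_3, T_4, ….
Subsequence C: -6, -9, -12, -15 — arithmetic, step −3.
Position 13 → subsequence A, term 5 = 216.
Position 14 → subsequence B, term 5 = 28.
Position 15 falls in subsequence C as its term 5, giving -18.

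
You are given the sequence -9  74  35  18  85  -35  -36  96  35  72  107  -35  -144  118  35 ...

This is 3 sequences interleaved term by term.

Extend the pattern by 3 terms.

288, 129, -35

The terms cycle through 3 interleaved subsequences.
Subsequence A is -9, 18, -36, 72, -144, which is geometric with ratio -2.
Subsequence B is 74, 85, 96, 107, 118, which is arithmetic, step +11.
Subsequence C is 35, -35, 35, -35, 35, which is oscillating between 35 and -35.
Position 16 falls in subsequence A as its term 6, giving 288.
Position 17 falls in subsequence B as its term 6, giving 129.
Position 18 falls in subsequence C as its term 6, giving -35.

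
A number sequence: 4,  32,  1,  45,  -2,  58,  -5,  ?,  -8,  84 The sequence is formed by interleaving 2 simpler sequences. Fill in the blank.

Odd-indexed and even-indexed terms follow separate rules.
Track A: 4, 1, -2, -5, -8 — arithmetic, step −3.
Track B: 32, 45, 58, ?, 84 — arithmetic, step +13.
The gap is track B's term 4; the rule gives 71.

71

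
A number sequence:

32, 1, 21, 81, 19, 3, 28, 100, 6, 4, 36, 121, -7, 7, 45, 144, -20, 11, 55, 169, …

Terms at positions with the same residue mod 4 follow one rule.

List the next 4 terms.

-33, 18, 66, 196

Split by position mod 4: positions 1, 5, 9, … form one track, and each other residue class forms its own.
Track A: 32, 19, 6, -7, -20 (arithmetic with common difference −13).
Track B: 1, 3, 4, 7, 11 (each term equals the sum of the previous two).
Track C: 21, 28, 36, 45, 55 (the triangular numbers T_6, T_7, …).
Track D: 81, 100, 121, 144, 169 (perfect squares starting at 9²).
Position 21 falls in track A as its term 6, giving -33.
Position 22 → track B, term 6 = 18.
Position 23 falls in track C as its term 6, giving 66.
Position 24 falls in track D as its term 6, giving 196.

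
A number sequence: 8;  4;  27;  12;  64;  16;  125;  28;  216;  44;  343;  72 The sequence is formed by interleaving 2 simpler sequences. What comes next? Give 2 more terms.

512, 116

Split by position mod 2 into 2 tracks.
Track A is 8, 27, 64, 125, 216, 343, which is perfect cubes starting at 2³.
Track B is 4, 12, 16, 28, 44, 72, which is a Fibonacci-like recurrence a_n = a_{n-1} + a_{n-2}.
The 13th slot belongs to track A; its 7th term is 512.
The 14th slot belongs to track B; its 7th term is 116.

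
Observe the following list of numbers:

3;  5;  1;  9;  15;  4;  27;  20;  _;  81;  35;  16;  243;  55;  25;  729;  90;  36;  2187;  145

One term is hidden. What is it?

9

Split by position mod 3 into 3 tracks.
Subsequence A: 3, 9, 27, 81, 243, 729, 2187. Powers of 3.
Subsequence B: 5, 15, 20, 35, 55, 90, 145. A Fibonacci-like recurrence a_n = a_{n-1} + a_{n-2}.
Subsequence C: 1, 4, ?, 16, 25, 36. The squares 1², 2², 3², ….
Subsequence C's pattern makes the blank 9.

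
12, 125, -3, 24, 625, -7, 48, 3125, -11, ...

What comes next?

96

Taking every 3rd term gives 3 separate tracks.
Track A = 12, 24, 48: geometric with ratio 2.
Track B = 125, 625, 3125: successive powers of 5.
Track C = -3, -7, -11: arithmetic, step −4.
The 10th slot belongs to track A; its 4th term is 96.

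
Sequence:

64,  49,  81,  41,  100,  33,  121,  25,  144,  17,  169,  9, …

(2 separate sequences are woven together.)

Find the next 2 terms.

Odd-indexed and even-indexed terms follow separate rules.
Subsequence A: 64, 81, 100, 121, 144, 169 (consecutive squares n² from n = 8).
Subsequence B: 49, 41, 33, 25, 17, 9 (linear: a_n = 57 − 8·n).
Term 13 comes from subsequence A (its 7th entry): 196.
Position 14 → subsequence B, term 7 = 1.

196, 1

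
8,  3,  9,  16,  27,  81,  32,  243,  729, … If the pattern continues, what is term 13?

128

Reading positions in blocks of 3 reveals the pattern ABB — 2 tracks woven together.
Track A: 8, 16, 32. Powers of 2.
Track B: 3, 9, 27, 81, 243, 729. A geometric progression (common ratio 3).
Term 13 comes from track A (its 5th entry): 128.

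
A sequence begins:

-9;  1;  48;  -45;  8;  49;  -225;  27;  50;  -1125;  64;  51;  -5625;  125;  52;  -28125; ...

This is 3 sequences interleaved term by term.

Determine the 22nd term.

Split by position mod 3 into 3 tracks.
Subsequence A: -9, -45, -225, -1125, -5625, -28125. Geometric with ratio 5.
Subsequence B: 1, 8, 27, 64, 125. The cubes 1³, 2³, 3³, ….
Subsequence C: 48, 49, 50, 51, 52. Arithmetic, step +1.
Position 22 falls in subsequence A as its term 8, giving -703125.

-703125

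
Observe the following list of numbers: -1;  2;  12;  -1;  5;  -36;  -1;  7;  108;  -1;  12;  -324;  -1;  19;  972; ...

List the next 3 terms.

-1, 31, -2916

Split by position mod 3 into 3 tracks.
Subsequence A is -1, -1, -1, -1, -1, which is the constant sequence -1.
Subsequence B is 2, 5, 7, 12, 19, which is Fibonacci-style (each term is the sum of the two before it).
Subsequence C is 12, -36, 108, -324, 972, which is geometric, ×-3 each step.
Term 16 comes from subsequence A (its 6th entry): -1.
Position 17 falls in subsequence B as its term 6, giving 31.
Term 18 comes from subsequence C (its 6th entry): -2916.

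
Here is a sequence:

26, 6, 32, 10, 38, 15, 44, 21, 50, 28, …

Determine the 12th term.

36

Split by position mod 2 into 2 tracks.
Track A: 26, 32, 38, 44, 50 (arithmetic, step +6).
Track B: 6, 10, 15, 21, 28 (triangular numbers n(n+1)/2 for n = 3, 4, …).
Position 12 falls in track B as its term 6, giving 36.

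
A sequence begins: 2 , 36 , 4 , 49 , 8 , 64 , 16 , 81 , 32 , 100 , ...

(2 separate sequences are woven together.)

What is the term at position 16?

169

The terms cycle through 2 interleaved subsequences.
Track A is 2, 4, 8, 16, 32, which is successive powers of 2.
Track B is 36, 49, 64, 81, 100, which is the squares 6², 7², 8², ….
Position 16 → track B, term 8 = 169.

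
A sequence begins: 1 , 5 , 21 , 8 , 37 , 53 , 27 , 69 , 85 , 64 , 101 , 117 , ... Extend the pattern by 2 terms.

The slot pattern repeats as ABB (period 3), so there are 2 interleaved tracks.
Stream A is 1, 8, 27, 64, which is perfect cubes starting at 1³.
Stream B is 5, 21, 37, 53, 69, 85, 101, 117, which is arithmetic, step +16.
Position 13 falls in stream A as its term 5, giving 125.
Term 14 comes from stream B (its 9th entry): 133.

125, 133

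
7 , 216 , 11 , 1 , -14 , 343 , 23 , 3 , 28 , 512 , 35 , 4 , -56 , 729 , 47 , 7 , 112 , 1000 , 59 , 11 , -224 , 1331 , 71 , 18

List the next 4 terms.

448, 1728, 83, 29

The terms cycle through 4 interleaved subsequences.
Stream A = 7, -14, 28, -56, 112, -224: geometric with ratio -2.
Stream B = 216, 343, 512, 729, 1000, 1331: perfect cubes starting at 6³.
Stream C = 11, 23, 35, 47, 59, 71: arithmetic, step +12.
Stream D = 1, 3, 4, 7, 11, 18: each term equals the sum of the previous two.
Position 25 falls in stream A as its term 7, giving 448.
The 26th slot belongs to stream B; its 7th term is 1728.
The 27th slot belongs to stream C; its 7th term is 83.
Position 28 falls in stream D as its term 7, giving 29.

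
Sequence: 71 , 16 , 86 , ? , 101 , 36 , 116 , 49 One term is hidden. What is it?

The terms cycle through 2 interleaved subsequences.
Stream A: 71, 86, 101, 116 — linear: a_n = 56 + 15·n.
Stream B: 16, ?, 36, 49 — consecutive squares n² from n = 4.
Filling stream B at index 2 by its rule yields 25.

25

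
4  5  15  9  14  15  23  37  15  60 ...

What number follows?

97

Positions follow the repeating pattern AAB; grouping by letter gives 2 tracks.
Subsequence A: 4, 5, 9, 14, 23, 37, 60 (Fibonacci-style (each term is the sum of the two before it)).
Subsequence B: 15, 15, 15 (constant 15).
The 11th slot belongs to subsequence A; its 8th term is 97.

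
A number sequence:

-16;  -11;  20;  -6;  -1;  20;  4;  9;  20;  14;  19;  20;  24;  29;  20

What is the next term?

The slot pattern repeats as AAB (period 3), so there are 2 interleaved tracks.
Track A: -16, -11, -6, -1, 4, 9, 14, 19, 24, 29 (arithmetic with common difference +5).
Track B: 20, 20, 20, 20, 20 (always 20).
The 16th slot belongs to track A; its 11th term is 34.

34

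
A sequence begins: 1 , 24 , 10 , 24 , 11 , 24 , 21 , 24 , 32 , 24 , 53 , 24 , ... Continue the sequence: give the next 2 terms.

85, 24

Taking every 2nd term gives 2 separate tracks.
Subsequence A: 1, 10, 11, 21, 32, 53. A Fibonacci-like recurrence a_n = a_{n-1} + a_{n-2}.
Subsequence B: 24, 24, 24, 24, 24, 24. The constant sequence 24.
Term 13 comes from subsequence A (its 7th entry): 85.
Position 14 falls in subsequence B as its term 7, giving 24.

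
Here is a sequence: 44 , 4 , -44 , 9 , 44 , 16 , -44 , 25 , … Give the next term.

44

Positions 1, 3, 5, … form one subsequence and positions 2, 4, 6, … form another.
Stream A is 44, -44, 44, -44, which is alternating ±44.
Stream B is 4, 9, 16, 25, which is perfect squares starting at 2².
Position 9 → stream A, term 5 = 44.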